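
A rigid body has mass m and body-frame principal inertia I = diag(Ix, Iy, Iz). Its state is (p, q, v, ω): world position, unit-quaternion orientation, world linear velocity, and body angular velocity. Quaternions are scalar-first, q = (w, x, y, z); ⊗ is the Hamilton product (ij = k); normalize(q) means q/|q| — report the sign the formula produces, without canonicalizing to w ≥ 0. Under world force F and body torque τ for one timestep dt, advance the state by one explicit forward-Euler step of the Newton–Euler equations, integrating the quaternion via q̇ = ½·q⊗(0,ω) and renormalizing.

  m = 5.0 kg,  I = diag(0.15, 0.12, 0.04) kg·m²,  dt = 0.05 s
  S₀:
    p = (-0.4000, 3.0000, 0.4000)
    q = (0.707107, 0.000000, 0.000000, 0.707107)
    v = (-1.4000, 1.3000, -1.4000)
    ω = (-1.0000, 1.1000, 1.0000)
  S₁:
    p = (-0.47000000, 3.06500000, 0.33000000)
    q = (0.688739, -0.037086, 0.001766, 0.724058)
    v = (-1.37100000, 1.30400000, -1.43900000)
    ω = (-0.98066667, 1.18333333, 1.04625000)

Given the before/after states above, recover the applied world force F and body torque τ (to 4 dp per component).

F = (2.9000, 0.4000, -3.9000)
τ = (-0.0300, 0.0900, 0.0700)

ω₁ − ω₀ = (0.01933333, 0.08333333, 0.04625000)
τ = I·(Δω/dt) + ω₀×(Iω₀) = (-0.0300, 0.0900, 0.0700)
velocity change Δv = (0.02900000, 0.00400000, -0.03900000)
m·(v₁−v₀)/dt = (2.9000, 0.4000, -3.9000)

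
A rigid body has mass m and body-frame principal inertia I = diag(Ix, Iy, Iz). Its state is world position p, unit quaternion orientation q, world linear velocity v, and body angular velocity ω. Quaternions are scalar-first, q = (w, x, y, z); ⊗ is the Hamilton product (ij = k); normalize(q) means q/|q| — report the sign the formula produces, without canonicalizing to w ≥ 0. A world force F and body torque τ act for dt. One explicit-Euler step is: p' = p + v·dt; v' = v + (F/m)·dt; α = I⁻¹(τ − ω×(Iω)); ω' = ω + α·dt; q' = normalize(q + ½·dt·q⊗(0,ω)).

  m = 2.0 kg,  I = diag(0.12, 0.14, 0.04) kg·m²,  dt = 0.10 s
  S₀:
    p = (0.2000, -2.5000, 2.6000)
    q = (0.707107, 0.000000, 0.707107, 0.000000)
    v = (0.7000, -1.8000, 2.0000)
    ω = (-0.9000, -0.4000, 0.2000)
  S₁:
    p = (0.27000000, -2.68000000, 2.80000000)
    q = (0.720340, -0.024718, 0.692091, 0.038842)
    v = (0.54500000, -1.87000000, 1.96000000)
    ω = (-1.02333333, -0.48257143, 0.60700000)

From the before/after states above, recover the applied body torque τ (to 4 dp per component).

τ = (-0.1400, -0.1300, 0.1700)

ω₁ − ω₀ = (-0.12333333, -0.08257143, 0.40700000)
applied torque τ = (-0.1400, -0.1300, 0.1700)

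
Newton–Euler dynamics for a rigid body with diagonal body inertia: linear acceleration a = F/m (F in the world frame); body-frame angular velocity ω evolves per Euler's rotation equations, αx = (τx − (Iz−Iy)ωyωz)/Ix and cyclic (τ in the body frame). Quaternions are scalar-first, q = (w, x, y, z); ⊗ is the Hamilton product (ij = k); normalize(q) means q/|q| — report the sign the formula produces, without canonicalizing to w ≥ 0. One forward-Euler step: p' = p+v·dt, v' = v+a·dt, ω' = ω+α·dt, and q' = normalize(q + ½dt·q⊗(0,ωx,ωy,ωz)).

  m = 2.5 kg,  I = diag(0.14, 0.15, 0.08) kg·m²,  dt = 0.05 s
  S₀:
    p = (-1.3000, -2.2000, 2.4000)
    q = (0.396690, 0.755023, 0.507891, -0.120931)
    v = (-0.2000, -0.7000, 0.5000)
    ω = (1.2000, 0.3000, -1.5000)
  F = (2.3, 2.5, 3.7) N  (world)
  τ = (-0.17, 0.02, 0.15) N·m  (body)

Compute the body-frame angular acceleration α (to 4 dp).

precession coupling ω×(Iω) = (0.0315, -0.1080, 0.0036)
α = I⁻¹(τ − ω×Iω) = (-1.4393, 0.8533, 1.8300)

α = (-1.4393, 0.8533, 1.8300)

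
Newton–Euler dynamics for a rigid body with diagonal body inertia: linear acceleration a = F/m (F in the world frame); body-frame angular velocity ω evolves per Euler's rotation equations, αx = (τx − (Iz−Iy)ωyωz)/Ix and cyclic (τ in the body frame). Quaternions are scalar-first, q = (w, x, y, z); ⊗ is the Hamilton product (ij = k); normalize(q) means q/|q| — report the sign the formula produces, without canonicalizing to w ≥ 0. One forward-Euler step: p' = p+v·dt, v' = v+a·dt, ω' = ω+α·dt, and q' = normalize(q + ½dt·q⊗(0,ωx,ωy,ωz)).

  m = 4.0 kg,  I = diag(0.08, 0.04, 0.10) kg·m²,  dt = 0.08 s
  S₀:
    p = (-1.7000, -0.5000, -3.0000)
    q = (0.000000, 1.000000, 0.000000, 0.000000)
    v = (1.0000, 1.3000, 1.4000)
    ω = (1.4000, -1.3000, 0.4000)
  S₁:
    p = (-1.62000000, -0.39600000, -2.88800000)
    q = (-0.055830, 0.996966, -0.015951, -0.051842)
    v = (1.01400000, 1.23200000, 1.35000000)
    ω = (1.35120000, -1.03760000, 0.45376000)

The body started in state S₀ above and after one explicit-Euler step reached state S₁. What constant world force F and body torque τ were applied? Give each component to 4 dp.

F = (0.7000, -3.4000, -2.5000)
τ = (-0.0800, 0.1200, 0.1400)

rate change Δω = (-0.04880000, 0.26240000, 0.05376000)
I·α + gyro = (-0.0800, 0.1200, 0.1400)
Δv = v₁−v₀ = (0.01400000, -0.06800000, -0.05000000)
F = m·Δv/dt = (0.7000, -3.4000, -2.5000)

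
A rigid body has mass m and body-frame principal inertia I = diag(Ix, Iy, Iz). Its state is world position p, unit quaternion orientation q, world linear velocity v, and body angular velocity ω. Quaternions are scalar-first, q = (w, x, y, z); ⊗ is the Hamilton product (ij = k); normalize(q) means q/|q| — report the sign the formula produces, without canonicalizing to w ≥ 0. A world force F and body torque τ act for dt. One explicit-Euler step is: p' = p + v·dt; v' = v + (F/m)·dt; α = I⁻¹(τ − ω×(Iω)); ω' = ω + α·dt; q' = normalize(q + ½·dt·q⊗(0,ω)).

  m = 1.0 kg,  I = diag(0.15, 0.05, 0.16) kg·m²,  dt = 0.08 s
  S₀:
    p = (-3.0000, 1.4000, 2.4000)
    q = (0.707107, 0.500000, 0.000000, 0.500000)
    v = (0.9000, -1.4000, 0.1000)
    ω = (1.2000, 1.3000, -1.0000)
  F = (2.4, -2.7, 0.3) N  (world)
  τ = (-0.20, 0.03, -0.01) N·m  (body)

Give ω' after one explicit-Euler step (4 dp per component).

ω' = (1.1696, 1.3288, -0.9270)

α = I⁻¹(τ − ω×Iω) = (-0.3800, 0.3600, 0.9125)
new body rate ω' = (1.1696, 1.3288, -0.9270)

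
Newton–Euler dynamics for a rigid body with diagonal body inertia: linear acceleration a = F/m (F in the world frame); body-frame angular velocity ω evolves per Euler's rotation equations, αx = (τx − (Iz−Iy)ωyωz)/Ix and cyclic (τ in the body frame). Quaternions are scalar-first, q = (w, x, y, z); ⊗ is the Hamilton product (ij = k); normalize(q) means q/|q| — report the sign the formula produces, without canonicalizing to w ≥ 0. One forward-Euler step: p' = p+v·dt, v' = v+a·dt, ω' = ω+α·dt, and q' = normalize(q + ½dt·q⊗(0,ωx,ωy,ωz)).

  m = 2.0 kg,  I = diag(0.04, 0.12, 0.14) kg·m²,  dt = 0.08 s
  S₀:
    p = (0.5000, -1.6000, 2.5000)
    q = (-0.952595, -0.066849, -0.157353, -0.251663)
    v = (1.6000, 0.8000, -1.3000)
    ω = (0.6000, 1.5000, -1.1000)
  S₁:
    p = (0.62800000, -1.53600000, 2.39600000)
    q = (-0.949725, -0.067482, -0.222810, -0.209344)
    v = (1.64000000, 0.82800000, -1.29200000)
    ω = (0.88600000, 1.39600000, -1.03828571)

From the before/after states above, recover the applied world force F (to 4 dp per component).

F = (1.0000, 0.7000, 0.2000)

velocity change Δv = (0.04000000, 0.02800000, 0.00800000)
m·(v₁−v₀)/dt = (1.0000, 0.7000, 0.2000)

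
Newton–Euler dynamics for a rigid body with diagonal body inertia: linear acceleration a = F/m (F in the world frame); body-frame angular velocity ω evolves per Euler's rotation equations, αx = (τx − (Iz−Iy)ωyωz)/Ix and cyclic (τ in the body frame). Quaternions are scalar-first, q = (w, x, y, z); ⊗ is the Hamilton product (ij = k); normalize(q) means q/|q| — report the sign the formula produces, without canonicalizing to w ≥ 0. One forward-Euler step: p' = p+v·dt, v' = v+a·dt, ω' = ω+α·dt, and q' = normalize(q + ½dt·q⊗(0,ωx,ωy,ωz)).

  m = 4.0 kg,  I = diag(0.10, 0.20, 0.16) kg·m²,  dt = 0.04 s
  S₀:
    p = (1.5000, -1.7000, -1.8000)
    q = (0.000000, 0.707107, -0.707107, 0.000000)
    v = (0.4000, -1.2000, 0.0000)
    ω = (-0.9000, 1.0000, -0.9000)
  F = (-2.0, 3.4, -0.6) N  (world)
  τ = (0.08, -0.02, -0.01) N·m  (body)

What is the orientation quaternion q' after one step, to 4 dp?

q' = (0.0269, 0.7195, -0.6940, 0.0014)

2q̇ = q⊗(0,ω) = (1.3435033, 0.6363963, 0.6363963, 0.0707107)
updated quaternion q' = (0.0269, 0.7195, -0.6940, 0.0014)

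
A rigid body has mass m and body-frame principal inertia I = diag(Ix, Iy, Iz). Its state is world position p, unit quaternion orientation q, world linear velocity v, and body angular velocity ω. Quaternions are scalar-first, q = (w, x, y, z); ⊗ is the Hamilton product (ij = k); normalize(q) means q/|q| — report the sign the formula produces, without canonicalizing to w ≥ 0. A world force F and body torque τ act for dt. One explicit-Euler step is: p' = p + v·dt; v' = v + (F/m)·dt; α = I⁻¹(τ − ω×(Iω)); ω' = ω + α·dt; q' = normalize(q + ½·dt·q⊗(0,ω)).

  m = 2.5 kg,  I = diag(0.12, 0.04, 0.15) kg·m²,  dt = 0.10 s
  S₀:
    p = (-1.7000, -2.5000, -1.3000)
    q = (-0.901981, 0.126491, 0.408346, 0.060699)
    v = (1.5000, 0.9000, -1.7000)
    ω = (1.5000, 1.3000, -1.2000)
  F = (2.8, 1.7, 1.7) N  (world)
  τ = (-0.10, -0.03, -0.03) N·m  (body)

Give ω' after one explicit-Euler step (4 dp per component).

ω' = (1.5597, 1.0900, -1.1160)

precession coupling ω×(Iω) = (-0.1716, 0.0540, -0.1560)
α = I⁻¹(τ − ω×Iω) = (0.5967, -2.1000, 0.8400)
ω' = ω + α·dt = (1.5597, 1.0900, -1.1160)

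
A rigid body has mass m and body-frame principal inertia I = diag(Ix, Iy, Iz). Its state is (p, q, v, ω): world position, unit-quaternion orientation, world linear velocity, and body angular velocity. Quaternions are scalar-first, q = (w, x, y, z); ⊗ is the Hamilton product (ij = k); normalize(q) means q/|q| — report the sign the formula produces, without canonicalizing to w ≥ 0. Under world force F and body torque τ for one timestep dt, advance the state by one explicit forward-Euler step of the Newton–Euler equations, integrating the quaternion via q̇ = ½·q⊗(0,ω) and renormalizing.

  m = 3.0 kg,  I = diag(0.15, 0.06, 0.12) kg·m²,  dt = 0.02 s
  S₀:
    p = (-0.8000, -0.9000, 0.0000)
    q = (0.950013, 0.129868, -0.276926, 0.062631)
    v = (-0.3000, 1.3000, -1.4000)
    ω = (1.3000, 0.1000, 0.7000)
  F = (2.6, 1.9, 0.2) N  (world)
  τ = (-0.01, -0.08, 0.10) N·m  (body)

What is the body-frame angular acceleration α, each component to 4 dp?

α = (-0.0947, -1.7883, 0.9308)

gyro term ω×Iω = (0.0042, 0.0273, -0.0117)
α = I⁻¹(τ − ω×Iω) = (-0.0947, -1.7883, 0.9308)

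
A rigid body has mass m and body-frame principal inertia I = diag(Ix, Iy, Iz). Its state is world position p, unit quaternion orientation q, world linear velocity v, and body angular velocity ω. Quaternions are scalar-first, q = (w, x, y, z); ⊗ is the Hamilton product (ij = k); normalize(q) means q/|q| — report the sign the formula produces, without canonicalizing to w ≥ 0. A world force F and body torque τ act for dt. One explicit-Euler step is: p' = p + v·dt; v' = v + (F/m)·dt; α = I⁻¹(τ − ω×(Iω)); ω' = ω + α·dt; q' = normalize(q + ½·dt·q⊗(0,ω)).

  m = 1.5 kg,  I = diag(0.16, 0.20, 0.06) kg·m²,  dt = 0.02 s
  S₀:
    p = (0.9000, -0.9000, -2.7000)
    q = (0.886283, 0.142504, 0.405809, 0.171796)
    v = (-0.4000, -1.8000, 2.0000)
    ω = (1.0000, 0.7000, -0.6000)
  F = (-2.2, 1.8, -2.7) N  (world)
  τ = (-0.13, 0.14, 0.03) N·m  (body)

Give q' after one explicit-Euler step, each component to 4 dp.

q' = (0.8830, 0.1477, 0.4145, 0.1634)

2q̇ = q⊗(0,ω) = (-0.3234927, 0.5225404, 0.8776965, -0.8378260)
updated quaternion q' = (0.8830, 0.1477, 0.4145, 0.1634)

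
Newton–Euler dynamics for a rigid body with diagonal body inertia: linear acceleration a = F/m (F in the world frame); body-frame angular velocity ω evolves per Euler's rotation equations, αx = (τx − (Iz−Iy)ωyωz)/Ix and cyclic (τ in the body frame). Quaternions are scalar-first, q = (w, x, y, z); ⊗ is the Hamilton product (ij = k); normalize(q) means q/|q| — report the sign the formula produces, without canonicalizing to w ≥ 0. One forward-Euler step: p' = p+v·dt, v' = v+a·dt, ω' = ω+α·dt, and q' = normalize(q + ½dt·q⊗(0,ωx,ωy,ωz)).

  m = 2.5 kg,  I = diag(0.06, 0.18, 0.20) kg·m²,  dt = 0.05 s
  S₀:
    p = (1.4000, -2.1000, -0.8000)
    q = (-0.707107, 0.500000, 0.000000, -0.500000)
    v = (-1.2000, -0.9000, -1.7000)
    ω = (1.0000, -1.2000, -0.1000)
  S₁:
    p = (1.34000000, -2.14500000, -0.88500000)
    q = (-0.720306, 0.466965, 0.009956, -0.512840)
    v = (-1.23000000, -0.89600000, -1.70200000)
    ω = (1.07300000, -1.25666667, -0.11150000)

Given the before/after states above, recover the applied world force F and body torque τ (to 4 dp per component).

F = (-1.5000, 0.2000, -0.1000)
τ = (0.0900, -0.1900, -0.1900)

Δω = ω₁−ω₀ = (0.07300000, -0.05666667, -0.01150000)
gyro term ω₀×Iω₀ = (0.0024, 0.0140, -0.1440)
applied torque τ = (0.0900, -0.1900, -0.1900)
Δv = v₁−v₀ = (-0.03000000, 0.00400000, -0.00200000)
F = m·Δv/dt = (-1.5000, 0.2000, -0.1000)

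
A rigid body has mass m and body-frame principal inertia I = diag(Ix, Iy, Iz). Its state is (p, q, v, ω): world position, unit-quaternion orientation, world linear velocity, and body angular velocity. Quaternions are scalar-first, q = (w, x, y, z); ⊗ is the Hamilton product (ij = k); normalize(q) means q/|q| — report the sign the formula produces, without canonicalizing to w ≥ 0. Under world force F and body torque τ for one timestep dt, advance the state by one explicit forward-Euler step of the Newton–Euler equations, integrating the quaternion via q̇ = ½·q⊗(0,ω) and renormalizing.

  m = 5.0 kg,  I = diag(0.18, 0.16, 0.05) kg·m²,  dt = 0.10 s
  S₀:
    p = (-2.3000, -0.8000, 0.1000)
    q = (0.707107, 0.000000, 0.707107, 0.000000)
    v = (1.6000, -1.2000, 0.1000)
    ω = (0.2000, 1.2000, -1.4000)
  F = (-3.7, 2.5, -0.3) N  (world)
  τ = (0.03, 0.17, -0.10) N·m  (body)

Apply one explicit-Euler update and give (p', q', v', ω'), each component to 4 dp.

linear accel F/m = (-0.7400, 0.5000, -0.0600)
new position p' = (-2.1400, -0.9200, 0.1100)
v' = v + a·dt = (1.5260, -1.1500, 0.0940)
precession coupling ω×(Iω) = (0.1848, -0.0364, -0.0048)
angular accel α = (-0.8600, 1.2900, -1.9040)
ω' = ω + α·dt = (0.1140, 1.3290, -1.5904)
Hamilton product q⊗(0,ω) = (-0.8485284, -0.8485284, 0.8485284, -1.1313712)
q' = normalize(q + ½dt·q⊗(0,ω)) = (0.6618, -0.0422, 0.7463, -0.0563)

p' = (-2.1400, -0.9200, 0.1100)
q' = (0.6618, -0.0422, 0.7463, -0.0563)
v' = (1.5260, -1.1500, 0.0940)
ω' = (0.1140, 1.3290, -1.5904)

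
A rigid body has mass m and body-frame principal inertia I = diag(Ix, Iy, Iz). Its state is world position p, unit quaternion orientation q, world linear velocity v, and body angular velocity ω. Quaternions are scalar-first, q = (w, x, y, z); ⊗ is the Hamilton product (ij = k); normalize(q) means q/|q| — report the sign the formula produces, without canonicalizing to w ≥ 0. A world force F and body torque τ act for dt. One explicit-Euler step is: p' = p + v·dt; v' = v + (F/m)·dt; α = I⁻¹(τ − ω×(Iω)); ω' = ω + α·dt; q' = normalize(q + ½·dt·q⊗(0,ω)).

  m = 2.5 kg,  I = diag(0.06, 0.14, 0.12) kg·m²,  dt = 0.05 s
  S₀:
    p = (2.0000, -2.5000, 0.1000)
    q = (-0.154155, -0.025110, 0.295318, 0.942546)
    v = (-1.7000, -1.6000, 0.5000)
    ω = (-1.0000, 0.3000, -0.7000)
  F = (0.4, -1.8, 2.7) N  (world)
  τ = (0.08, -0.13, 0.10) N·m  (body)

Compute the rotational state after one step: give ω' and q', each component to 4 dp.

α = I⁻¹(τ − ω×Iω) = (1.2633, -0.6286, 1.0333)
ω' = ω + α·dt = (-0.9368, 0.2686, -0.6483)
Hamilton product q⊗(0,ω) = (0.5460768, -0.3353314, -1.0063695, 0.3956935)
q' = normalize(q + ½dt·q⊗(0,ω)) = (-0.1404, -0.0335, 0.2700, 0.9520)

ω' = (-0.9368, 0.2686, -0.6483)
q' = (-0.1404, -0.0335, 0.2700, 0.9520)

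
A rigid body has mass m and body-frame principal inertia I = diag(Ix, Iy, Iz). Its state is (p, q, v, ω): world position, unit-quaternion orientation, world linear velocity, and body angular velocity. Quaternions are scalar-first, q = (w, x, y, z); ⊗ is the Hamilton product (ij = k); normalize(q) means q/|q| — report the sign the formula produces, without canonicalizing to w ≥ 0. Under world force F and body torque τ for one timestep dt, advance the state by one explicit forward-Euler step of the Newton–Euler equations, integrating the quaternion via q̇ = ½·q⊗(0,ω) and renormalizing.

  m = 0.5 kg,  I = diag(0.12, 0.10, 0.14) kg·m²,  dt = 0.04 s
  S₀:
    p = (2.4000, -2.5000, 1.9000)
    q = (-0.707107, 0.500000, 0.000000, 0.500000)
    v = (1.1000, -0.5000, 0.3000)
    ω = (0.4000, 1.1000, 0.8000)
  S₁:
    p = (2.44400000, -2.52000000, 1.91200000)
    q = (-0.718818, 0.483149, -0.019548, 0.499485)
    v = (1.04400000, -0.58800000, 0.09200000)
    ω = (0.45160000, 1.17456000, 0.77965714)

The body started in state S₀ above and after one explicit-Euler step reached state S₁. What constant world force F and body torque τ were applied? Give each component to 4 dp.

rate change Δω = (0.05160000, 0.07456000, -0.02034286)
precession coupling = (0.0352, -0.0064, -0.0088)
τ = I·(Δω/dt) + ω₀×(Iω₀) = (0.1900, 0.1800, -0.0800)
v₁ − v₀ = (-0.05600000, -0.08800000, -0.20800000)
applied force F = (-0.7000, -1.1000, -2.6000)

F = (-0.7000, -1.1000, -2.6000)
τ = (0.1900, 0.1800, -0.0800)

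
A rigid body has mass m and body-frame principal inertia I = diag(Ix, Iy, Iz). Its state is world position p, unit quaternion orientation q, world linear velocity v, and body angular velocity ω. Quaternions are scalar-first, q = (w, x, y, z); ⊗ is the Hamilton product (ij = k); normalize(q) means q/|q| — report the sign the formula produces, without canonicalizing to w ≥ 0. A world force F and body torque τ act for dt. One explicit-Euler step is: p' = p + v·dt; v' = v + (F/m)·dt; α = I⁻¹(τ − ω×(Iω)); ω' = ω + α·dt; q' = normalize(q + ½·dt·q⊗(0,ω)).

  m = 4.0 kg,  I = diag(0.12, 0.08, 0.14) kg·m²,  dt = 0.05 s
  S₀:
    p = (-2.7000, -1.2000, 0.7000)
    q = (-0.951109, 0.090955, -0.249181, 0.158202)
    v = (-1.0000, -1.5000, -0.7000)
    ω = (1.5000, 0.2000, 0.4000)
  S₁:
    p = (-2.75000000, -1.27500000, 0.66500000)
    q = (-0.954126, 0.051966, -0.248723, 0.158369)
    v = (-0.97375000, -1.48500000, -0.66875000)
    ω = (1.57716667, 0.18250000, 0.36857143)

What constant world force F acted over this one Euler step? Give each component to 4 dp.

F = (2.1000, 1.2000, 2.5000)

velocity change Δv = (0.02625000, 0.01500000, 0.03125000)
F = m·Δv/dt = (2.1000, 1.2000, 2.5000)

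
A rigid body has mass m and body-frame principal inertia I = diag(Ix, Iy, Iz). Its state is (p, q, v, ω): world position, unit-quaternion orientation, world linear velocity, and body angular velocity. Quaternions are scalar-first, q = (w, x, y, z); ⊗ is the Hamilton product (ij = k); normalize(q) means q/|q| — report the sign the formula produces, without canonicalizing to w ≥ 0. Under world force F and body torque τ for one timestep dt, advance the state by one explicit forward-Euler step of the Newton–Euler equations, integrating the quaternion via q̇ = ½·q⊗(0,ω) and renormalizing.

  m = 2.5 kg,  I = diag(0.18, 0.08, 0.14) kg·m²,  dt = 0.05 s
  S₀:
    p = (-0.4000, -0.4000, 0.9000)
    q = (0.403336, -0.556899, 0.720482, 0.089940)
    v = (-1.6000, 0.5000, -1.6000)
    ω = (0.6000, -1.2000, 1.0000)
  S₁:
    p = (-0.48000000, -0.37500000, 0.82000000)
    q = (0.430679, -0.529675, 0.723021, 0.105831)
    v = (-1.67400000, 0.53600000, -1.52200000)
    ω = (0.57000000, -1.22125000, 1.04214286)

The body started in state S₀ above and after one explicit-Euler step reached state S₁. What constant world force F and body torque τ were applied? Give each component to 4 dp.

v₁ − v₀ = (-0.07400000, 0.03600000, 0.07800000)
applied force F = (-3.7000, 1.8000, 3.9000)
ω₁ − ω₀ = (-0.03000000, -0.02125000, 0.04214286)
ω₀×(Iω₀) = (-0.0720, 0.0240, 0.0720)
I·α + gyro = (-0.1800, -0.0100, 0.1900)

F = (-3.7000, 1.8000, 3.9000)
τ = (-0.1800, -0.0100, 0.1900)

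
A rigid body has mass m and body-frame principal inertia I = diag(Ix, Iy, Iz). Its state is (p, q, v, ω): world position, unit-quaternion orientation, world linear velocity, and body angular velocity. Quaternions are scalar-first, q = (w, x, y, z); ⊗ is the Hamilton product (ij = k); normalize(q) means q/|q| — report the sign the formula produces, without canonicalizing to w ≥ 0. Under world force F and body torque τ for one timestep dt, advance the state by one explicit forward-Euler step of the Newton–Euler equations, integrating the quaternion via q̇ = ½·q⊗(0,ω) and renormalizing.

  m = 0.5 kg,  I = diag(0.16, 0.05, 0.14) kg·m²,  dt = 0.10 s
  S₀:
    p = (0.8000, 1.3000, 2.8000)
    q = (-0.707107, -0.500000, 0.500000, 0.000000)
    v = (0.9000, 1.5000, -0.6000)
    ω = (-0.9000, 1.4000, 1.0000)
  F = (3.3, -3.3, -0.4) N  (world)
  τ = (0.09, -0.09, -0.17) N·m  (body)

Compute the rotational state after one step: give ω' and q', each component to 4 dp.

angular accel α = (-0.2250, -1.4400, -2.2043)
ω + α·dt = (-0.9225, 1.2560, 0.7796)
Hamilton product q⊗(0,ω) = (-1.1500000, 1.1363963, -0.4899498, -0.9571070)
updated quaternion q' = (-0.7610, -0.4411, 0.4733, -0.0476)

ω' = (-0.9225, 1.2560, 0.7796)
q' = (-0.7610, -0.4411, 0.4733, -0.0476)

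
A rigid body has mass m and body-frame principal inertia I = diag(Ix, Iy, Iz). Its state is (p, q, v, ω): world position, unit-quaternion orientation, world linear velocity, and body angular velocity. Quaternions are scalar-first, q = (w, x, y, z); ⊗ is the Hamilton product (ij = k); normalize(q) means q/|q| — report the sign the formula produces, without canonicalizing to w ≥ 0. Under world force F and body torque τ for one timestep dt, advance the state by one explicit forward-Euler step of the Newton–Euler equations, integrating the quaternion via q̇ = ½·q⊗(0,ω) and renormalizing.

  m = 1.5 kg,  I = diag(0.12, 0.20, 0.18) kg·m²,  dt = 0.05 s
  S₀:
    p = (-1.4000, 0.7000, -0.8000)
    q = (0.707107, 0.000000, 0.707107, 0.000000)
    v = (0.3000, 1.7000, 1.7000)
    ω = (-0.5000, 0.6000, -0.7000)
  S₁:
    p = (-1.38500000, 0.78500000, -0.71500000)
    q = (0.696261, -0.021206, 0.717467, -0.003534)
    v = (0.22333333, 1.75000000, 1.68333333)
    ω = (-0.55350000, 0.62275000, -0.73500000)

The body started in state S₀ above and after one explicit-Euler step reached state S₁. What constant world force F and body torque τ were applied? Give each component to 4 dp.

F = (-2.3000, 1.5000, -0.5000)
τ = (-0.1200, 0.0700, -0.1500)

velocity change Δv = (-0.07666667, 0.05000000, -0.01666667)
applied force F = (-2.3000, 1.5000, -0.5000)
rate change Δω = (-0.05350000, 0.02275000, -0.03500000)
τ = I·(Δω/dt) + ω₀×(Iω₀) = (-0.1200, 0.0700, -0.1500)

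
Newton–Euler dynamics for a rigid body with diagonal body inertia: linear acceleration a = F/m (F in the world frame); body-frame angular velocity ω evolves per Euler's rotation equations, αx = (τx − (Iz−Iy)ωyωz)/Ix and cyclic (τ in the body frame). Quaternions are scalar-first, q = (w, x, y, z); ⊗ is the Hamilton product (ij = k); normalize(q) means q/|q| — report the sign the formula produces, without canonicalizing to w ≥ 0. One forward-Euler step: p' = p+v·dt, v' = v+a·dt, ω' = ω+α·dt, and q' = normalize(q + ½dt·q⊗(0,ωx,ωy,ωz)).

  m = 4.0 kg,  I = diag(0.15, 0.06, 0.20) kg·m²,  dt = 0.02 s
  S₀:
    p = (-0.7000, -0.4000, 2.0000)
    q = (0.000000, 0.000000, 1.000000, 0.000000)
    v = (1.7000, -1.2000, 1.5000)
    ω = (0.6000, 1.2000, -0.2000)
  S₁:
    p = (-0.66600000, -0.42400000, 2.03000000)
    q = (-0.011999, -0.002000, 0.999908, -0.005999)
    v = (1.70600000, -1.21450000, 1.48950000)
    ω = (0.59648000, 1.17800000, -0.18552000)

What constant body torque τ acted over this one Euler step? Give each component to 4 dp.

rate change Δω = (-0.00352000, -0.02200000, 0.01448000)
ω₀×(Iω₀) = (-0.0336, 0.0060, -0.0648)
I·α + gyro = (-0.0600, -0.0600, 0.0800)

τ = (-0.0600, -0.0600, 0.0800)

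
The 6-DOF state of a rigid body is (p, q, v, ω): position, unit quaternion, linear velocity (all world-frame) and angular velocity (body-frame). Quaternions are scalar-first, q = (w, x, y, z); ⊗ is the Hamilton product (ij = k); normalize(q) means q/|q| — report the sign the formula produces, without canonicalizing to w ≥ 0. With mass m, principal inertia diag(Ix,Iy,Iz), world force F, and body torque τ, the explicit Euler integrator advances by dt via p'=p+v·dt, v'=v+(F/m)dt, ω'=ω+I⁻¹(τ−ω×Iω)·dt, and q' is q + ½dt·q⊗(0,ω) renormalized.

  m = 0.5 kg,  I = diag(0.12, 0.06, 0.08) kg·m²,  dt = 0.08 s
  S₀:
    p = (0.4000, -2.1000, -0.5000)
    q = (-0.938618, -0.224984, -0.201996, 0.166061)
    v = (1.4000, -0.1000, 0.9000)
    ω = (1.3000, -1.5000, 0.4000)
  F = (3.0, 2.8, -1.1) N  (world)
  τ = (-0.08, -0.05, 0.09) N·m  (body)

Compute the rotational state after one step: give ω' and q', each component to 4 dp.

gyro term ω×Iω = (-0.0120, 0.0208, 0.1170)
(τ − ω×Iω)/I = (-0.5667, -1.1800, -0.3375)
ω' = ω + α·dt = (1.2547, -1.5944, 0.3730)
2q̇ = q⊗(0,ω) = (-0.0769392, -1.0519103, 1.7137999, 0.2246236)
q' = normalize(q + ½dt·q⊗(0,ω)) = (-0.9386, -0.2662, -0.1330, 0.1745)

ω' = (1.2547, -1.5944, 0.3730)
q' = (-0.9386, -0.2662, -0.1330, 0.1745)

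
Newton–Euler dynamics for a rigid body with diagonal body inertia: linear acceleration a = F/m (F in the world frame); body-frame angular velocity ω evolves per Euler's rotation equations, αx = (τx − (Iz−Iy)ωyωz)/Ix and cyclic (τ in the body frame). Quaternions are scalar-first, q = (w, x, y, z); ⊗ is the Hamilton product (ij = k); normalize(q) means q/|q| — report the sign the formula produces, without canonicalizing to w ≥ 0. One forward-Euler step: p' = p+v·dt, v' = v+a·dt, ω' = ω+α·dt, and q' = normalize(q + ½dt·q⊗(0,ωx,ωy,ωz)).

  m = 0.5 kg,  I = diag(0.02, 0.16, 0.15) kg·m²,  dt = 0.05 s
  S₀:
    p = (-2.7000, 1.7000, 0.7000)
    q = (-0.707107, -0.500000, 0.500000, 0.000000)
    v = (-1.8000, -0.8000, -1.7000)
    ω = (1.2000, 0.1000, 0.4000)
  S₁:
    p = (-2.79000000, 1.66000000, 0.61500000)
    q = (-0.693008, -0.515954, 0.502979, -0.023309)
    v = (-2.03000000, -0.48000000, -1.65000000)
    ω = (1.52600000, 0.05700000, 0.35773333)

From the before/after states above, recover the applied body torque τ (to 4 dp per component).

ω₁ − ω₀ = (0.32600000, -0.04300000, -0.04226667)
precession coupling = (-0.0004, -0.0624, 0.0168)
applied torque τ = (0.1300, -0.2000, -0.1100)

τ = (0.1300, -0.2000, -0.1100)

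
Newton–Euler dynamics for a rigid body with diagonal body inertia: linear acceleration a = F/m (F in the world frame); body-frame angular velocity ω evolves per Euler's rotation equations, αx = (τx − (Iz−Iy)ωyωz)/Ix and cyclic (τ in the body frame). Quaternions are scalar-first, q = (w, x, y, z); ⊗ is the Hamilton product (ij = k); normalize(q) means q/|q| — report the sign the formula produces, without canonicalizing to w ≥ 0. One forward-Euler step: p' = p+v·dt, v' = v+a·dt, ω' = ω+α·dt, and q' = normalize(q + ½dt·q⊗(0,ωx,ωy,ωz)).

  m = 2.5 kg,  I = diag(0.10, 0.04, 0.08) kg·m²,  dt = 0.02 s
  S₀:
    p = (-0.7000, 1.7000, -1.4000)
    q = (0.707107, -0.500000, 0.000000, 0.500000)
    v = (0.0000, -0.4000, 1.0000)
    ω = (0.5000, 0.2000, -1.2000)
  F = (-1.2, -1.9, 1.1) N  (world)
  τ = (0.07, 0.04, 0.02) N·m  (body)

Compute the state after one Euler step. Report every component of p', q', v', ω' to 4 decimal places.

p' = (-0.7000, 1.6920, -1.3800)
q' = (0.7155, -0.4974, -0.0021, 0.4905)
v' = (-0.0096, -0.4152, 1.0088)
ω' = (0.5159, 0.2260, -1.1935)

α = I⁻¹(τ − ω×Iω) = (0.7960, 1.3000, 0.3250)
ω + α·dt = (0.5159, 0.2260, -1.1935)
Hamilton product q⊗(0,ω) = (0.8500000, 0.2535535, -0.2085786, -0.9485284)
q + ½dt·q⊗(0,ω), renormalized = (0.7155, -0.4974, -0.0021, 0.4905)
a = F/m = (-0.4800, -0.7600, 0.4400)
new position p' = (-0.7000, 1.6920, -1.3800)
new velocity v' = (-0.0096, -0.4152, 1.0088)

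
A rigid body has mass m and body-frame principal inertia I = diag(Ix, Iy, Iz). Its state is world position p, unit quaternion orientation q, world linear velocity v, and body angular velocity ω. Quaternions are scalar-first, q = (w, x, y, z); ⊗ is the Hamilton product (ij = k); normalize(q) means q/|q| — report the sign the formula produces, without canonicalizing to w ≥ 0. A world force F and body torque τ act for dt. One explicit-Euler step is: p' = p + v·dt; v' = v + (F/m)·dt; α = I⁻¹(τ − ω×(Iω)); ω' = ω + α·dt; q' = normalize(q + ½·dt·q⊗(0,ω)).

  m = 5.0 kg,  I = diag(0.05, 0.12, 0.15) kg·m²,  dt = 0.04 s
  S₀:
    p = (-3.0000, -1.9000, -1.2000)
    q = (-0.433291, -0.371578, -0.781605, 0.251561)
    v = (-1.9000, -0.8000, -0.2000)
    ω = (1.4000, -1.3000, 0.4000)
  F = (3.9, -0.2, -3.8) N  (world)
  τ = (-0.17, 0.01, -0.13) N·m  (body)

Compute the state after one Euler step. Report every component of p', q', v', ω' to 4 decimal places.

precession coupling ω×(Iω) = (-0.0156, -0.0560, -0.1274)
angular accel α = (-3.0880, 0.5500, -0.0173)
ω' = ω + α·dt = (1.2765, -1.2780, 0.3993)
Hamilton product q⊗(0,ω) = (-0.5965017, -0.5922201, 1.0640949, 1.4039820)
updated quaternion q' = (-0.4449, -0.3831, -0.7597, 0.2794)
a = (0.7800, -0.0400, -0.7600)
new position p' = (-3.0760, -1.9320, -1.2080)
new velocity v' = (-1.8688, -0.8016, -0.2304)

p' = (-3.0760, -1.9320, -1.2080)
q' = (-0.4449, -0.3831, -0.7597, 0.2794)
v' = (-1.8688, -0.8016, -0.2304)
ω' = (1.2765, -1.2780, 0.3993)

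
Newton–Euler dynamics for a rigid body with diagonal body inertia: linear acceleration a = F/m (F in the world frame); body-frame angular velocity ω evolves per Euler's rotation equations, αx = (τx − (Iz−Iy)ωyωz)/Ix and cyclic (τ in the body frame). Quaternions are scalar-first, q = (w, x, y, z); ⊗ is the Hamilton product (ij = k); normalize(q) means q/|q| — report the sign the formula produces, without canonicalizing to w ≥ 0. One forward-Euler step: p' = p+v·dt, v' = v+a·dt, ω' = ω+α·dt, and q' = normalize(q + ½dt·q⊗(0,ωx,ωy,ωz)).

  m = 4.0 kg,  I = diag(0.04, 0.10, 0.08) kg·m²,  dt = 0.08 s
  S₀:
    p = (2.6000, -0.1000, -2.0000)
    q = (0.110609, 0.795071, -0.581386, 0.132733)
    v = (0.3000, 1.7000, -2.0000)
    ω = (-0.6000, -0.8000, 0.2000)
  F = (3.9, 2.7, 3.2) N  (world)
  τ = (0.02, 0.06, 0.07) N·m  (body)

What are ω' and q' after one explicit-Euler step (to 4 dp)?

(τ − ω×Iω)/I = (0.4200, 0.5520, 0.5150)
ω + α·dt = (-0.5664, -0.7558, 0.2412)
q⊗(0,ω) = (-0.0146128, -0.0764562, -0.3271412, -0.9627666)
q + ½dt·q⊗(0,ω), renormalized = (0.1099, 0.7914, -0.5940, 0.0941)

ω' = (-0.5664, -0.7558, 0.2412)
q' = (0.1099, 0.7914, -0.5940, 0.0941)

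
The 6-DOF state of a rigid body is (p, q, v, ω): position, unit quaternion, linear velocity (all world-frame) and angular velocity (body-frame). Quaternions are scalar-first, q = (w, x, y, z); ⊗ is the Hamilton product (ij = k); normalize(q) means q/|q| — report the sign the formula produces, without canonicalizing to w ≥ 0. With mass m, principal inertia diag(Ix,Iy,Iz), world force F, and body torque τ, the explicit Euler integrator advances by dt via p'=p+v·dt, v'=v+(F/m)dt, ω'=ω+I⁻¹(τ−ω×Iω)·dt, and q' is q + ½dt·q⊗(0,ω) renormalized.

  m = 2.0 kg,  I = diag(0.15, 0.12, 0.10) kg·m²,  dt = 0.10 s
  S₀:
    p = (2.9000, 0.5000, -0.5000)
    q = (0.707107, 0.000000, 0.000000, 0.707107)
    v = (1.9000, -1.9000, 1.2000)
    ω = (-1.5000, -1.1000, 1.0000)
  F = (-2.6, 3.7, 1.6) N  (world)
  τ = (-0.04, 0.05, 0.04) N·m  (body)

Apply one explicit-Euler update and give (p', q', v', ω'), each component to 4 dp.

gyro term ω×Iω = (0.0220, -0.0750, -0.0495)
α = I⁻¹(τ − ω×Iω) = (-0.4133, 1.0417, 0.8950)
ω + α·dt = (-1.5413, -0.9958, 1.0895)
Hamilton product q⊗(0,ω) = (-0.7071070, -0.2828428, -1.8384782, 0.7071070)
q' = normalize(q + ½dt·q⊗(0,ω)) = (0.6680, -0.0141, -0.0914, 0.7384)
new position p' = (3.0900, 0.3100, -0.3800)
new velocity v' = (1.7700, -1.7150, 1.2800)

p' = (3.0900, 0.3100, -0.3800)
q' = (0.6680, -0.0141, -0.0914, 0.7384)
v' = (1.7700, -1.7150, 1.2800)
ω' = (-1.5413, -0.9958, 1.0895)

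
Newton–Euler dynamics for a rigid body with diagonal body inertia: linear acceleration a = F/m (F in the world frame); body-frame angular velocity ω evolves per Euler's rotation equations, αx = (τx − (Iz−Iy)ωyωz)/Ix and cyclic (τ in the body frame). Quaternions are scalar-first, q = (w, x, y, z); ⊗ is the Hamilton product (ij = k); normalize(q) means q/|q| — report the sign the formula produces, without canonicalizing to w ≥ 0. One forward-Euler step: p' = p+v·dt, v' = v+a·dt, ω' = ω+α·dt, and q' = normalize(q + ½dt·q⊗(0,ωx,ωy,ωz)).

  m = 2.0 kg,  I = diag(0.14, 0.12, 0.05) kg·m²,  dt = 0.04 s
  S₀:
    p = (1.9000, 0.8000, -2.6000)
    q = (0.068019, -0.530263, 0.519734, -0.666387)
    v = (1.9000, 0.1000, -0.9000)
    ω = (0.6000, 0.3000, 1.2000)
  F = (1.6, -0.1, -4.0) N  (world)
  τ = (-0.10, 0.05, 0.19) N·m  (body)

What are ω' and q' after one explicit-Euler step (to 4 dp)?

(τ − ω×Iω)/I = (-0.5343, -0.1233, 3.8720)
new body rate ω' = (0.5786, 0.2951, 1.3549)
q⊗(0,ω) = (0.9619020, 0.8644083, 0.2568891, -0.3892965)
q' = normalize(q + ½dt·q⊗(0,ω)) = (0.0872, -0.5128, 0.5247, -0.6739)

ω' = (0.5786, 0.2951, 1.3549)
q' = (0.0872, -0.5128, 0.5247, -0.6739)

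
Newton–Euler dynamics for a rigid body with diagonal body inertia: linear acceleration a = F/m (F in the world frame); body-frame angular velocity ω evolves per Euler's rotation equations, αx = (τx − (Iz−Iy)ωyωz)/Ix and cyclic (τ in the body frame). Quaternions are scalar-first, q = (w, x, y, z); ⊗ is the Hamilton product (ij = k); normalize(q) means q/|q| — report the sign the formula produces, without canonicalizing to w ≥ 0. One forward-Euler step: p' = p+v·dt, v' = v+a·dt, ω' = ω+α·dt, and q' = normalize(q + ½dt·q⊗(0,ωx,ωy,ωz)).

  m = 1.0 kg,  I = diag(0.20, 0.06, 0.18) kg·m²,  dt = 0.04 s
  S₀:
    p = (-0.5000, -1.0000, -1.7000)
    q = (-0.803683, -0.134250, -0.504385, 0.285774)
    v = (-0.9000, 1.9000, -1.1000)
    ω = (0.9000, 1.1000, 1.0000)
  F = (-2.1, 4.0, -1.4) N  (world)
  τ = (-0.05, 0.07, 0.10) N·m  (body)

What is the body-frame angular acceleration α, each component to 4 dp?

α = (-0.9100, 0.8667, 1.3256)

gyro term ω×Iω = (0.1320, 0.0180, -0.1386)
(τ − ω×Iω)/I = (-0.9100, 0.8667, 1.3256)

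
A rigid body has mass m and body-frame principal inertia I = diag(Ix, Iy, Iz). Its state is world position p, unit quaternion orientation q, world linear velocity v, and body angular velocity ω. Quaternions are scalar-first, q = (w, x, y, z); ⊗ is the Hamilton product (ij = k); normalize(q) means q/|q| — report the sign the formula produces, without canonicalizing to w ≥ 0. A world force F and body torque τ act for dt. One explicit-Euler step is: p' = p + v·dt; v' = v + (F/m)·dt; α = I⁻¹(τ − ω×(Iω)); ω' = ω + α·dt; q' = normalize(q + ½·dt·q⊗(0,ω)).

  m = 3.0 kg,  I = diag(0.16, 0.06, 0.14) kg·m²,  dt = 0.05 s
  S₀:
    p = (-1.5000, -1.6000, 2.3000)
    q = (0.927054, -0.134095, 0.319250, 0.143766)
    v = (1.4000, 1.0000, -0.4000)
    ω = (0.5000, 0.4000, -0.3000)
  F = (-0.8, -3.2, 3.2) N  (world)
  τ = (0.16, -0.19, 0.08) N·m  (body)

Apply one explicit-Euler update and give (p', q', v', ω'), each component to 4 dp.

p' = (-1.4300, -1.5500, 2.2800)
q' = (0.9265, -0.1263, 0.3293, 0.1315)
v' = (1.3867, 0.9467, -0.3467)
ω' = (0.5530, 0.2442, -0.2643)

new position p' = (-1.4300, -1.5500, 2.2800)
v' = v + a·dt = (1.3867, 0.9467, -0.3467)
ω×(Iω) gyroscopic = (-0.0096, -0.0030, -0.0200)
(τ − ω×Iω)/I = (1.0600, -3.1167, 0.7143)
ω' = ω + α·dt = (0.5530, 0.2442, -0.2643)
Hamilton product q⊗(0,ω) = (-0.0175227, 0.3102456, 0.4024761, -0.4913792)
q + ½dt·q⊗(0,ω), renormalized = (0.9265, -0.1263, 0.3293, 0.1315)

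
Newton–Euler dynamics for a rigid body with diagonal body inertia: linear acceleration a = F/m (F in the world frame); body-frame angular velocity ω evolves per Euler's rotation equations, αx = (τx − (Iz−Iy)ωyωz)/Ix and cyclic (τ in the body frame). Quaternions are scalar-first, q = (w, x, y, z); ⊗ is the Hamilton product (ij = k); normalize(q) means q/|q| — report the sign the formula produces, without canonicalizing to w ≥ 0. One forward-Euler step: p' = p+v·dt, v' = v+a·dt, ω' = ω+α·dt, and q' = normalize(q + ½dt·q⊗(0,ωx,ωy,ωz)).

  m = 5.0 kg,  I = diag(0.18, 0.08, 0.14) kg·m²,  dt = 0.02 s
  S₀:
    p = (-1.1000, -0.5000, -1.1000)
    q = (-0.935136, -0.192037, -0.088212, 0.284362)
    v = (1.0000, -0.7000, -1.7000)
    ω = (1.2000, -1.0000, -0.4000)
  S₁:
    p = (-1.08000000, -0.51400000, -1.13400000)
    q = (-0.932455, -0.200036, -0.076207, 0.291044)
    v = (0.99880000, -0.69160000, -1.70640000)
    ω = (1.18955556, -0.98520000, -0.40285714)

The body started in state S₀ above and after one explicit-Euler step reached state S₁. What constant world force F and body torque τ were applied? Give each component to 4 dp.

velocity change Δv = (-0.00120000, 0.00840000, -0.00640000)
applied force F = (-0.3000, 2.1000, -1.6000)
rate change Δω = (-0.01044444, 0.01480000, -0.00285714)
ω₀×(Iω₀) = (0.0240, -0.0192, 0.1200)
applied torque τ = (-0.0700, 0.0400, 0.1000)

F = (-0.3000, 2.1000, -1.6000)
τ = (-0.0700, 0.0400, 0.1000)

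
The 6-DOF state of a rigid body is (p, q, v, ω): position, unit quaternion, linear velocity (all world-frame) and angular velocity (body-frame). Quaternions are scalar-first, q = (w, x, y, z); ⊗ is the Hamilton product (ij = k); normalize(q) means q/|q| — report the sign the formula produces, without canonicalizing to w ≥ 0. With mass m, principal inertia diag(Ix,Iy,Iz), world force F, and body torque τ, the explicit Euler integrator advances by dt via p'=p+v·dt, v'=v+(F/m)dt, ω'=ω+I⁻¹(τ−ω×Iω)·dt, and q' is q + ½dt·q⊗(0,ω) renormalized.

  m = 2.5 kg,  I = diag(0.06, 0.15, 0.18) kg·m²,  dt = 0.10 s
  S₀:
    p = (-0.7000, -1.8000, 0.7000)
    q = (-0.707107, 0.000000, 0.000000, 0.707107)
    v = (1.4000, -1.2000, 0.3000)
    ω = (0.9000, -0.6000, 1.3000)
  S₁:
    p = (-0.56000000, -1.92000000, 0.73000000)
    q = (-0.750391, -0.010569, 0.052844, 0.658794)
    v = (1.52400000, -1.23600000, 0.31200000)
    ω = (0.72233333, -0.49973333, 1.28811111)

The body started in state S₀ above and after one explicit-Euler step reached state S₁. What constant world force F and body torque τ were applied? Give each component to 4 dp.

Δv = v₁−v₀ = (0.12400000, -0.03600000, 0.01200000)
m·(v₁−v₀)/dt = (3.1000, -0.9000, 0.3000)
ω₁ − ω₀ = (-0.17766667, 0.10026667, -0.01188889)
ω₀×(Iω₀) = (-0.0234, -0.1404, -0.0486)
τ = I·(Δω/dt) + ω₀×(Iω₀) = (-0.1300, 0.0100, -0.0700)

F = (3.1000, -0.9000, 0.3000)
τ = (-0.1300, 0.0100, -0.0700)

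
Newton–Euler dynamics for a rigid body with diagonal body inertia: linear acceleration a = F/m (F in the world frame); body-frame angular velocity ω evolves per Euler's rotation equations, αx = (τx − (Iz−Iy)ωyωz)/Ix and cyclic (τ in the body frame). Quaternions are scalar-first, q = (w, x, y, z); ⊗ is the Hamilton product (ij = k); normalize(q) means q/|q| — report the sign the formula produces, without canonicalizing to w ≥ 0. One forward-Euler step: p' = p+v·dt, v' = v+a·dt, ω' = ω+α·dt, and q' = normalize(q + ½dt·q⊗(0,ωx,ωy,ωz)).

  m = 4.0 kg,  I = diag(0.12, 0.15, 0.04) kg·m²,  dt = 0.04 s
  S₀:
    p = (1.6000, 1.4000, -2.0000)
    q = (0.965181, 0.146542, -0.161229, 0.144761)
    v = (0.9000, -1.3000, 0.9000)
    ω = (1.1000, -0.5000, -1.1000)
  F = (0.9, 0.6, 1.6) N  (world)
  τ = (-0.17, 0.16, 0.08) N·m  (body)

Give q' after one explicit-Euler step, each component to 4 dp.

Hamilton product q⊗(0,ω) = (-0.0825736, 1.3114315, -0.1621572, -0.9576182)
updated quaternion q' = (0.9630, 0.1727, -0.1644, 0.1255)

q' = (0.9630, 0.1727, -0.1644, 0.1255)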